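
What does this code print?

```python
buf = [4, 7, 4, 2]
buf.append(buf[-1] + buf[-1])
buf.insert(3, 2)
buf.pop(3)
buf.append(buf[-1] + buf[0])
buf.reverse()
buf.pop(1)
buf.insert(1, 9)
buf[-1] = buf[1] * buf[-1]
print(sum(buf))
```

append buf[-1]+buf[-1] = 2+2 = 4 → [4, 7, 4, 2, 4]
insert 2 at 3 → [4, 7, 4, 2, 2, 4]
pop(3) removes 2 → [4, 7, 4, 2, 4]
append buf[-1]+buf[0] = 4+4 = 8 → [4, 7, 4, 2, 4, 8]
reverse → [8, 4, 2, 4, 7, 4]
pop(1) removes 4 → [8, 2, 4, 7, 4]
insert 9 at 1 → [8, 9, 2, 4, 7, 4]
buf[-1] = buf[1]*buf[-1] = 9*4 = 36 → [8, 9, 2, 4, 7, 36]
sum = 66

66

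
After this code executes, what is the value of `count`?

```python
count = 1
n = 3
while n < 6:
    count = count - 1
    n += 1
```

-2

n=3: count = 1-1 = 0
n=4: count = 0-1 = -1
n=5: count = (-1)-1 = -2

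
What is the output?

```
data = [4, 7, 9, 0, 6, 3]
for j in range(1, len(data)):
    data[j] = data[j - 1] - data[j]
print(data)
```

j=1: data[1] = 4-7 = -3 → [4, -3, 9, 0, 6, 3]
j=2: data[2] = (-3)-9 = -12 → [4, -3, -12, 0, 6, 3]
j=3: data[3] = (-12)-0 = -12 → [4, -3, -12, -12, 6, 3]
j=4: data[4] = (-12)-6 = -18 → [4, -3, -12, -12, -18, 3]
j=5: data[5] = (-18)-3 = -21 → [4, -3, -12, -12, -18, -21]

[4, -3, -12, -12, -18, -21]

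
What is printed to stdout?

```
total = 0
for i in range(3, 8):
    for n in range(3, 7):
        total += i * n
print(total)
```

450

i=3,n=3: total = 0+9 = 9
i=3,n=4: total = 9+12 = 21
i=3,n=5: total = 21+15 = 36
i=3,n=6: total = 36+18 = 54
i=4,n=3: total = 54+12 = 66
i=4,n=4: total = 66+16 = 82
i=4,n=5: total = 82+20 = 102
i=4,n=6: total = 102+24 = 126
i=5,n=3: total = 126+15 = 141
i=5,n=4: total = 141+20 = 161
i=5,n=5: total = 161+25 = 186
i=5,n=6: total = 186+30 = 216
i=6,n=3: total = 216+18 = 234
i=6,n=4: total = 234+24 = 258
i=6,n=5: total = 258+30 = 288
i=6,n=6: total = 288+36 = 324
i=7,n=3: total = 324+21 = 345
i=7,n=4: total = 345+28 = 373
i=7,n=5: total = 373+35 = 408
i=7,n=6: total = 408+42 = 450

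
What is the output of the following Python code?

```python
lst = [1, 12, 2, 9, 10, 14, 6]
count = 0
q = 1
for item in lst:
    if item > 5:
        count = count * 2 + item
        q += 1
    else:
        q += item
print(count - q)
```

329

item=1: not >5; q=2
item=12: >5, count = 0*2+12 = 12; q=3
item=2: not >5; q=5
item=9: >5, count = 12*2+9 = 33; q=6
item=10: >5, count = 33*2+10 = 76; q=7
item=14: >5, count = 76*2+14 = 166; q=8
item=6: >5, count = 166*2+6 = 338; q=9
count-q = 338-9 = 329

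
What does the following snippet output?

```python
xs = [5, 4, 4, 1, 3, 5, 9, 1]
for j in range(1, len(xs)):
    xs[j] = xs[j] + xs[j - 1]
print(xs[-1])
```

j=1: xs[1] = 4+5 = 9 → [5, 9, 4, 1, 3, 5, 9, 1]
j=2: xs[2] = 4+9 = 13 → [5, 9, 13, 1, 3, 5, 9, 1]
j=3: xs[3] = 1+13 = 14 → [5, 9, 13, 14, 3, 5, 9, 1]
j=4: xs[4] = 3+14 = 17 → [5, 9, 13, 14, 17, 5, 9, 1]
j=5: xs[5] = 5+17 = 22 → [5, 9, 13, 14, 17, 22, 9, 1]
j=6: xs[6] = 9+22 = 31 → [5, 9, 13, 14, 17, 22, 31, 1]
j=7: xs[7] = 1+31 = 32 → [5, 9, 13, 14, 17, 22, 31, 32]

32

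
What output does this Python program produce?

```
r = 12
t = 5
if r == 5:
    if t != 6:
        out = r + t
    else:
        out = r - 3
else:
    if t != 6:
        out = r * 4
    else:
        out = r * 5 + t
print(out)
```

r=12, t=5
r == 5 is False; t != 6 is True
→ out = r * 4 = 48

48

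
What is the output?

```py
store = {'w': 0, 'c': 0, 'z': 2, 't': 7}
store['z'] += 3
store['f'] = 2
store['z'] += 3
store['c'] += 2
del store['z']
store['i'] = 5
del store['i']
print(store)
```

{'w': 0, 'c': 2, 't': 7, 'f': 2}

store['z'] = 2+3 = 5 → {'w': 0, 'c': 0, 'z': 5, 't': 7}
store['f'] = 2 → {'w': 0, 'c': 0, 'z': 5, 't': 7, 'f': 2}
store['z'] = 5+3 = 8 → {'w': 0, 'c': 0, 'z': 8, 't': 7, 'f': 2}
store['c'] = 0+2 = 2 → {'w': 0, 'c': 2, 'z': 8, 't': 7, 'f': 2}
del 'z' → {'w': 0, 'c': 2, 't': 7, 'f': 2}
store['i'] = 5 → {'w': 0, 'c': 2, 't': 7, 'f': 2, 'i': 5}
del 'i' → {'w': 0, 'c': 2, 't': 7, 'f': 2}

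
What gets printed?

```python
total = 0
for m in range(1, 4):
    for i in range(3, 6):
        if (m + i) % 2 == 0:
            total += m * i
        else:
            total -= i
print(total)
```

24

m=1,i=3: even sum, total = 0+3 = 3
m=1,i=4: odd sum, total = 3-4 = -1
m=1,i=5: even sum, total = (-1)+5 = 4
m=2,i=3: odd sum, total = 4-3 = 1
m=2,i=4: even sum, total = 1+8 = 9
m=2,i=5: odd sum, total = 9-5 = 4
m=3,i=3: even sum, total = 4+9 = 13
m=3,i=4: odd sum, total = 13-4 = 9
m=3,i=5: even sum, total = 9+15 = 24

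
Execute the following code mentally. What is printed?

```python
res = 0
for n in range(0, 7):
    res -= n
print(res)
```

-21

n=0: res = 0-0 = 0
n=1: res = 0-1 = -1
n=2: res = (-1)-2 = -3
n=3: res = (-3)-3 = -6
n=4: res = (-6)-4 = -10
n=5: res = (-10)-5 = -15
n=6: res = (-15)-6 = -21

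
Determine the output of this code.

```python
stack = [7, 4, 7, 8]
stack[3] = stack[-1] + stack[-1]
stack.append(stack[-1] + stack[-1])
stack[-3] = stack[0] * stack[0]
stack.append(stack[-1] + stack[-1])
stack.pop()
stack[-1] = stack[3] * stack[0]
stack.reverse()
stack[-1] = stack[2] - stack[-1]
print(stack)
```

stack[3] = stack[-1]+stack[-1] = 8+8 = 16 → [7, 4, 7, 16]
append stack[-1]+stack[-1] = 16+16 = 32 → [7, 4, 7, 16, 32]
stack[-3] = stack[0]*stack[0] = 7*7 = 49 → [7, 4, 49, 16, 32]
append stack[-1]+stack[-1] = 32+32 = 64 → [7, 4, 49, 16, 32, 64]
pop() removes 64 → [7, 4, 49, 16, 32]
stack[-1] = stack[3]*stack[0] = 16*7 = 112 → [7, 4, 49, 16, 112]
reverse → [112, 16, 49, 4, 7]
stack[-1] = stack[2]-stack[-1] = 49-7 = 42 → [112, 16, 49, 4, 42]

[112, 16, 49, 4, 42]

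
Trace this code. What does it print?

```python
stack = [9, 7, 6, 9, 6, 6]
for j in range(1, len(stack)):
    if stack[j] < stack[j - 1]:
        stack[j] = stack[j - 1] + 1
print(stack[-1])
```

j=1: 7<9, stack[1] = 9+1 = 10 → [9, 10, 6, 9, 6, 6]
j=2: 6<10, stack[2] = 10+1 = 11 → [9, 10, 11, 9, 6, 6]
j=3: 9<11, stack[3] = 11+1 = 12 → [9, 10, 11, 12, 6, 6]
j=4: 6<12, stack[4] = 12+1 = 13 → [9, 10, 11, 12, 13, 6]
j=5: 6<13, stack[5] = 13+1 = 14 → [9, 10, 11, 12, 13, 14]

14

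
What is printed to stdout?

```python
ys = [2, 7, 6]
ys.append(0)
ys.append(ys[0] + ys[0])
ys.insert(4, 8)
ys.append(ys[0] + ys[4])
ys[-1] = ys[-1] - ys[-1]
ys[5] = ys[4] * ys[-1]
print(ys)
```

append 0 → [2, 7, 6, 0]
append ys[0]+ys[0] = 2+2 = 4 → [2, 7, 6, 0, 4]
insert 8 at 4 → [2, 7, 6, 0, 8, 4]
append ys[0]+ys[4] = 2+8 = 10 → [2, 7, 6, 0, 8, 4, 10]
ys[-1] = ys[-1]-ys[-1] = 10-10 = 0 → [2, 7, 6, 0, 8, 4, 0]
ys[5] = ys[4]*ys[-1] = 8*0 = 0 → [2, 7, 6, 0, 8, 0, 0]

[2, 7, 6, 0, 8, 0, 0]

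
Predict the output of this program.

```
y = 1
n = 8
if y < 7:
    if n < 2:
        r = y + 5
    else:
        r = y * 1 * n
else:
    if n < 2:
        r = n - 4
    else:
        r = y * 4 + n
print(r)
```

8

y=1, n=8
y < 7 is True; n < 2 is False
→ r = y * 1 * n = 8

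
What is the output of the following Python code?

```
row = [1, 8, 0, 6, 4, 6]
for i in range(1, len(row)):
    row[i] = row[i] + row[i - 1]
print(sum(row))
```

78

i=1: row[1] = 8+1 = 9 → [1, 9, 0, 6, 4, 6]
i=2: row[2] = 0+9 = 9 → [1, 9, 9, 6, 4, 6]
i=3: row[3] = 6+9 = 15 → [1, 9, 9, 15, 4, 6]
i=4: row[4] = 4+15 = 19 → [1, 9, 9, 15, 19, 6]
i=5: row[5] = 6+19 = 25 → [1, 9, 9, 15, 19, 25]
sum = 78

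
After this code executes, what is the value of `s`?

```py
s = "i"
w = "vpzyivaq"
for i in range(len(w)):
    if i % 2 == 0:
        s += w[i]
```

i=0: add 'v' → 'iv'
i=1: skip
i=2: add 'z' → 'ivz'
i=3: skip
i=4: add 'i' → 'ivzi'
i=5: skip
i=6: add 'a' → 'ivzia'
i=7: skip

'ivzia'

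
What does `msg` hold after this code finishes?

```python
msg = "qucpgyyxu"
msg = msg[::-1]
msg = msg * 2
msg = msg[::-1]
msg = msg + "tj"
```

reverse → 'uxyygpcuq'
repeat ×2 → 'uxyygpcuquxyygpcuq'
reverse → 'qucpgyyxuqucpgyyxu'
+ 'tj' → 'qucpgyyxuqucpgyyxutj'

'qucpgyyxuqucpgyyxutj'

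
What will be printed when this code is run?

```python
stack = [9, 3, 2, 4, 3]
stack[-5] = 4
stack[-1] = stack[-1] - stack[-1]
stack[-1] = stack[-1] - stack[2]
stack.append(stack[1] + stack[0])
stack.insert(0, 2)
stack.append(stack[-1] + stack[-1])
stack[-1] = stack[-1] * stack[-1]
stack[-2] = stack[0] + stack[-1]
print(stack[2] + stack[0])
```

stack[-5] = 4 → [4, 3, 2, 4, 3]
stack[-1] = stack[-1]-stack[-1] = 3-3 = 0 → [4, 3, 2, 4, 0]
stack[-1] = stack[-1]-stack[2] = 0-2 = -2 → [4, 3, 2, 4, -2]
append stack[1]+stack[0] = 3+4 = 7 → [4, 3, 2, 4, -2, 7]
insert 2 at 0 → [2, 4, 3, 2, 4, -2, 7]
append stack[-1]+stack[-1] = 7+7 = 14 → [2, 4, 3, 2, 4, -2, 7, 14]
stack[-1] = stack[-1]*stack[-1] = 14*14 = 196 → [2, 4, 3, 2, 4, -2, 7, 196]
stack[-2] = stack[0]+stack[-1] = 2+196 = 198 → [2, 4, 3, 2, 4, -2, 198, 196]
stack[2]+stack[0] = 3+2 = 5

5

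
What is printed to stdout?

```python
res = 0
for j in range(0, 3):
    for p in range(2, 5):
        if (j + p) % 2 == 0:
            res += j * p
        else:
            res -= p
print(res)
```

3

j=0,p=2: even sum, res = 0+0 = 0
j=0,p=3: odd sum, res = 0-3 = -3
j=0,p=4: even sum, res = (-3)+0 = -3
j=1,p=2: odd sum, res = (-3)-2 = -5
j=1,p=3: even sum, res = (-5)+3 = -2
j=1,p=4: odd sum, res = (-2)-4 = -6
j=2,p=2: even sum, res = (-6)+4 = -2
j=2,p=3: odd sum, res = (-2)-3 = -5
j=2,p=4: even sum, res = (-5)+8 = 3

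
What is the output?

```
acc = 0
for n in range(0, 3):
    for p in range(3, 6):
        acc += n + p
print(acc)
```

n=0,p=3: acc = 0+3 = 3
n=0,p=4: acc = 3+4 = 7
n=0,p=5: acc = 7+5 = 12
n=1,p=3: acc = 12+4 = 16
n=1,p=4: acc = 16+5 = 21
n=1,p=5: acc = 21+6 = 27
n=2,p=3: acc = 27+5 = 32
n=2,p=4: acc = 32+6 = 38
n=2,p=5: acc = 38+7 = 45

45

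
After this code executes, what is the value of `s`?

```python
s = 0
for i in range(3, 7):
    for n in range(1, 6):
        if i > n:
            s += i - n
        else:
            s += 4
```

58

i=3,n=1: 3>1, s = 0+2 = 2
i=3,n=2: 3>2, s = 2+1 = 3
i=3,n=3: not 3>3, s = 3+4 = 7
i=3,n=4: not 3>4, s = 7+4 = 11
i=3,n=5: not 3>5, s = 11+4 = 15
i=4,n=1: 4>1, s = 15+3 = 18
i=4,n=2: 4>2, s = 18+2 = 20
i=4,n=3: 4>3, s = 20+1 = 21
i=4,n=4: not 4>4, s = 21+4 = 25
i=4,n=5: not 4>5, s = 25+4 = 29
i=5,n=1: 5>1, s = 29+4 = 33
i=5,n=2: 5>2, s = 33+3 = 36
i=5,n=3: 5>3, s = 36+2 = 38
i=5,n=4: 5>4, s = 38+1 = 39
i=5,n=5: not 5>5, s = 39+4 = 43
i=6,n=1: 6>1, s = 43+5 = 48
i=6,n=2: 6>2, s = 48+4 = 52
i=6,n=3: 6>3, s = 52+3 = 55
i=6,n=4: 6>4, s = 55+2 = 57
i=6,n=5: 6>5, s = 57+1 = 58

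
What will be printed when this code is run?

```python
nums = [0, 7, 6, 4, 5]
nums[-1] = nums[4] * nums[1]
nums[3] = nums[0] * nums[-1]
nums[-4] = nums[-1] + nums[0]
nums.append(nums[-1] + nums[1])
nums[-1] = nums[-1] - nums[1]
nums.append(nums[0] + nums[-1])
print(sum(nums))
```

nums[-1] = nums[4]*nums[1] = 5*7 = 35 → [0, 7, 6, 4, 35]
nums[3] = nums[0]*nums[-1] = 0*35 = 0 → [0, 7, 6, 0, 35]
nums[-4] = nums[-1]+nums[0] = 35+0 = 35 → [0, 35, 6, 0, 35]
append nums[-1]+nums[1] = 35+35 = 70 → [0, 35, 6, 0, 35, 70]
nums[-1] = nums[-1]-nums[1] = 70-35 = 35 → [0, 35, 6, 0, 35, 35]
append nums[0]+nums[-1] = 0+35 = 35 → [0, 35, 6, 0, 35, 35, 35]
sum = 146

146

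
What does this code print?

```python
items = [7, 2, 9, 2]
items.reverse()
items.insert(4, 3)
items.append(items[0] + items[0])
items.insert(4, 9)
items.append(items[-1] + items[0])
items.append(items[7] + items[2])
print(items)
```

[2, 9, 2, 7, 9, 3, 4, 6, 8]

reverse → [2, 9, 2, 7]
insert 3 at 4 → [2, 9, 2, 7, 3]
append items[0]+items[0] = 2+2 = 4 → [2, 9, 2, 7, 3, 4]
insert 9 at 4 → [2, 9, 2, 7, 9, 3, 4]
append items[-1]+items[0] = 4+2 = 6 → [2, 9, 2, 7, 9, 3, 4, 6]
append items[7]+items[2] = 6+2 = 8 → [2, 9, 2, 7, 9, 3, 4, 6, 8]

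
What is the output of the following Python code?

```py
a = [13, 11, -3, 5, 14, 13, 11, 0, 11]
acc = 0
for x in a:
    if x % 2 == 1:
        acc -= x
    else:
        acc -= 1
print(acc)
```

x=13: odd, acc = 0-13 = -13
x=11: odd, acc = (-13)-11 = -24
x=-3: odd, acc = (-24)-(-3) = -21
x=5: odd, acc = (-21)-5 = -26
x=14: not odd, acc = (-26)-1 = -27
x=13: odd, acc = (-27)-13 = -40
x=11: odd, acc = (-40)-11 = -51
x=0: not odd, acc = (-51)-1 = -52
x=11: odd, acc = (-52)-11 = -63

-63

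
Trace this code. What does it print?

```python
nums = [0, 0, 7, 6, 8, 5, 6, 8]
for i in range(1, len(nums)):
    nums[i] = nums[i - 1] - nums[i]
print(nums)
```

i=1: nums[1] = 0-0 = 0 → [0, 0, 7, 6, 8, 5, 6, 8]
i=2: nums[2] = 0-7 = -7 → [0, 0, -7, 6, 8, 5, 6, 8]
i=3: nums[3] = (-7)-6 = -13 → [0, 0, -7, -13, 8, 5, 6, 8]
i=4: nums[4] = (-13)-8 = -21 → [0, 0, -7, -13, -21, 5, 6, 8]
i=5: nums[5] = (-21)-5 = -26 → [0, 0, -7, -13, -21, -26, 6, 8]
i=6: nums[6] = (-26)-6 = -32 → [0, 0, -7, -13, -21, -26, -32, 8]
i=7: nums[7] = (-32)-8 = -40 → [0, 0, -7, -13, -21, -26, -32, -40]

[0, 0, -7, -13, -21, -26, -32, -40]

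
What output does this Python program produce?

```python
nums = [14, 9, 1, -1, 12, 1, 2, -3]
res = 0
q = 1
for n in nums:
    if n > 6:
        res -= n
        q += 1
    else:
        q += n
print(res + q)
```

n=14: >6, res = 0-14 = -14; q=2
n=9: >6, res = (-14)-9 = -23; q=3
n=1: not >6; q=4
n=-1: not >6; q=3
n=12: >6, res = (-23)-12 = -35; q=4
n=1: not >6; q=5
n=2: not >6; q=7
n=-3: not >6; q=4
res+q = (-35)+4 = -31

-31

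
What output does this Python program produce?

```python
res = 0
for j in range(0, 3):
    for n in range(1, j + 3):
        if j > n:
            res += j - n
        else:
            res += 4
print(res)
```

33

j=0,n=1: not 0>1, res = 0+4 = 4
j=0,n=2: not 0>2, res = 4+4 = 8
j=1,n=1: not 1>1, res = 8+4 = 12
j=1,n=2: not 1>2, res = 12+4 = 16
j=1,n=3: not 1>3, res = 16+4 = 20
j=2,n=1: 2>1, res = 20+1 = 21
j=2,n=2: not 2>2, res = 21+4 = 25
j=2,n=3: not 2>3, res = 25+4 = 29
j=2,n=4: not 2>4, res = 29+4 = 33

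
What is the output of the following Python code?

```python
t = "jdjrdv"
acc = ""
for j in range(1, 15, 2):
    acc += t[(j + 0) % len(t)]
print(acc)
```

j=1: add t[1]='d' → 'd'
j=3: add t[3]='r' → 'dr'
j=5: add t[5]='v' → 'drv'
j=7: add t[1]='d' → 'drvd'
j=9: add t[3]='r' → 'drvdr'
j=11: add t[5]='v' → 'drvdrv'
j=13: add t[1]='d' → 'drvdrvd'

drvdrvd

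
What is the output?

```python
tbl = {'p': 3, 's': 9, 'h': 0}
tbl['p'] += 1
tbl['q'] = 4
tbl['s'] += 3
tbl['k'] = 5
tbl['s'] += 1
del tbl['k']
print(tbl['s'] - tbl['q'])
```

9

tbl['p'] = 3+1 = 4 → {'p': 4, 's': 9, 'h': 0}
tbl['q'] = 4 → {'p': 4, 's': 9, 'h': 0, 'q': 4}
tbl['s'] = 9+3 = 12 → {'p': 4, 's': 12, 'h': 0, 'q': 4}
tbl['k'] = 5 → {'p': 4, 's': 12, 'h': 0, 'q': 4, 'k': 5}
tbl['s'] = 12+1 = 13 → {'p': 4, 's': 13, 'h': 0, 'q': 4, 'k': 5}
del 'k' → {'p': 4, 's': 13, 'h': 0, 'q': 4}
tbl['s']-tbl['q'] = 13-4 = 9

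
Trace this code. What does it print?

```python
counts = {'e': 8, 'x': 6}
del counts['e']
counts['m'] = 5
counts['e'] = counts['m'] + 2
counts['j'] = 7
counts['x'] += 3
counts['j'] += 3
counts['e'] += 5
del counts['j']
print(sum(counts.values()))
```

del 'e' → {'x': 6}
counts['m'] = 5 → {'x': 6, 'm': 5}
counts['e'] = counts['m']+2 = 7 → {'x': 6, 'm': 5, 'e': 7}
counts['j'] = 7 → {'x': 6, 'm': 5, 'e': 7, 'j': 7}
counts['x'] = 6+3 = 9 → {'x': 9, 'm': 5, 'e': 7, 'j': 7}
counts['j'] = 7+3 = 10 → {'x': 9, 'm': 5, 'e': 7, 'j': 10}
counts['e'] = 7+5 = 12 → {'x': 9, 'm': 5, 'e': 12, 'j': 10}
del 'j' → {'x': 9, 'm': 5, 'e': 12}
sum of values = 26

26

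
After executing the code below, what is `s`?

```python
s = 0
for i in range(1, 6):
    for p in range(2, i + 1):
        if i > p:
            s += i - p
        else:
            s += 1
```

14

i=2,p=2: not 2>2, s = 0+1 = 1
i=3,p=2: 3>2, s = 1+1 = 2
i=3,p=3: not 3>3, s = 2+1 = 3
i=4,p=2: 4>2, s = 3+2 = 5
i=4,p=3: 4>3, s = 5+1 = 6
i=4,p=4: not 4>4, s = 6+1 = 7
i=5,p=2: 5>2, s = 7+3 = 10
i=5,p=3: 5>3, s = 10+2 = 12
i=5,p=4: 5>4, s = 12+1 = 13
i=5,p=5: not 5>5, s = 13+1 = 14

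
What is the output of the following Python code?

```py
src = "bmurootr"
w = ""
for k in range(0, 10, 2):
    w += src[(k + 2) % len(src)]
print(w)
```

k=0: add src[2]='u' → 'u'
k=2: add src[4]='o' → 'uo'
k=4: add src[6]='t' → 'uot'
k=6: add src[0]='b' → 'uotb'
k=8: add src[2]='u' → 'uotbu'

uotbu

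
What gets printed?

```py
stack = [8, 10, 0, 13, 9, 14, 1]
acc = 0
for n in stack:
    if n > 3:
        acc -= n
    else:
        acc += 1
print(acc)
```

n=8: >3, acc = 0-8 = -8
n=10: >3, acc = (-8)-10 = -18
n=0: not >3, acc = (-18)+1 = -17
n=13: >3, acc = (-17)-13 = -30
n=9: >3, acc = (-30)-9 = -39
n=14: >3, acc = (-39)-14 = -53
n=1: not >3, acc = (-53)+1 = -52

-52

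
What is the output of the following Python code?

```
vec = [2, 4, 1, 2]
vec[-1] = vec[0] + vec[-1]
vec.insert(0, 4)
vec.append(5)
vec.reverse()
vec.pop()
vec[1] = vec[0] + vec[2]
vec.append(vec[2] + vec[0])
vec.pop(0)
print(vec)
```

vec[-1] = vec[0]+vec[-1] = 2+2 = 4 → [2, 4, 1, 4]
insert 4 at 0 → [4, 2, 4, 1, 4]
append 5 → [4, 2, 4, 1, 4, 5]
reverse → [5, 4, 1, 4, 2, 4]
pop() removes 4 → [5, 4, 1, 4, 2]
vec[1] = vec[0]+vec[2] = 5+1 = 6 → [5, 6, 1, 4, 2]
append vec[2]+vec[0] = 1+5 = 6 → [5, 6, 1, 4, 2, 6]
pop(0) removes 5 → [6, 1, 4, 2, 6]

[6, 1, 4, 2, 6]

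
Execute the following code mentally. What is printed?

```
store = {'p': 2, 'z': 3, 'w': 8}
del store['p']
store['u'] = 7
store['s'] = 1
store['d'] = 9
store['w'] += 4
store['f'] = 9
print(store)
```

{'z': 3, 'w': 12, 'u': 7, 's': 1, 'd': 9, 'f': 9}

del 'p' → {'z': 3, 'w': 8}
store['u'] = 7 → {'z': 3, 'w': 8, 'u': 7}
store['s'] = 1 → {'z': 3, 'w': 8, 'u': 7, 's': 1}
store['d'] = 9 → {'z': 3, 'w': 8, 'u': 7, 's': 1, 'd': 9}
store['w'] = 8+4 = 12 → {'z': 3, 'w': 12, 'u': 7, 's': 1, 'd': 9}
store['f'] = 9 → {'z': 3, 'w': 12, 'u': 7, 's': 1, 'd': 9, 'f': 9}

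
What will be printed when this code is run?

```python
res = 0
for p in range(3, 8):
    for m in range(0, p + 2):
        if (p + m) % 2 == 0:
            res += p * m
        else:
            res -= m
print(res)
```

p=3,m=0: odd sum, res = 0-0 = 0
p=3,m=1: even sum, res = 0+3 = 3
p=3,m=2: odd sum, res = 3-2 = 1
p=3,m=3: even sum, res = 1+9 = 10
p=3,m=4: odd sum, res = 10-4 = 6
p=4,m=0: even sum, res = 6+0 = 6
p=4,m=1: odd sum, res = 6-1 = 5
p=4,m=2: even sum, res = 5+8 = 13
p=4,m=3: odd sum, res = 13-3 = 10
p=4,m=4: even sum, res = 10+16 = 26
p=4,m=5: odd sum, res = 26-5 = 21
p=5,m=0: odd sum, res = 21-0 = 21
p=5,m=1: even sum, res = 21+5 = 26
p=5,m=2: odd sum, res = 26-2 = 24
p=5,m=3: even sum, res = 24+15 = 39
p=5,m=4: odd sum, res = 39-4 = 35
p=5,m=5: even sum, res = 35+25 = 60
p=5,m=6: odd sum, res = 60-6 = 54
p=6,m=0: even sum, res = 54+0 = 54
p=6,m=1: odd sum, res = 54-1 = 53
p=6,m=2: even sum, res = 53+12 = 65
p=6,m=3: odd sum, res = 65-3 = 62
p=6,m=4: even sum, res = 62+24 = 86
p=6,m=5: odd sum, res = 86-5 = 81
p=6,m=6: even sum, res = 81+36 = 117
p=6,m=7: odd sum, res = 117-7 = 110
p=7,m=0: odd sum, res = 110-0 = 110
p=7,m=1: even sum, res = 110+7 = 117
p=7,m=2: odd sum, res = 117-2 = 115
p=7,m=3: even sum, res = 115+21 = 136
p=7,m=4: odd sum, res = 136-4 = 132
p=7,m=5: even sum, res = 132+35 = 167
p=7,m=6: odd sum, res = 167-6 = 161
p=7,m=7: even sum, res = 161+49 = 210
p=7,m=8: odd sum, res = 210-8 = 202

202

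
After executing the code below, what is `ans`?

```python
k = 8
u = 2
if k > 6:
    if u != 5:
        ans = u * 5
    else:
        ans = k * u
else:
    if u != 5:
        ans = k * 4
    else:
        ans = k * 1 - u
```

10

k=8, u=2
k > 6 is True; u != 5 is True
→ ans = u * 5 = 10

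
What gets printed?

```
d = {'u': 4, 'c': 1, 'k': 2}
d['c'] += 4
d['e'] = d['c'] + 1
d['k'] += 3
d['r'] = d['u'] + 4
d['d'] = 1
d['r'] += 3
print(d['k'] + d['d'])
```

6

d['c'] = 1+4 = 5 → {'u': 4, 'c': 5, 'k': 2}
d['e'] = d['c']+1 = 6 → {'u': 4, 'c': 5, 'k': 2, 'e': 6}
d['k'] = 2+3 = 5 → {'u': 4, 'c': 5, 'k': 5, 'e': 6}
d['r'] = d['u']+4 = 8 → {'u': 4, 'c': 5, 'k': 5, 'e': 6, 'r': 8}
d['d'] = 1 → {'u': 4, 'c': 5, 'k': 5, 'e': 6, 'r': 8, 'd': 1}
d['r'] = 8+3 = 11 → {'u': 4, 'c': 5, 'k': 5, 'e': 6, 'r': 11, 'd': 1}
d['k']+d['d'] = 5+1 = 6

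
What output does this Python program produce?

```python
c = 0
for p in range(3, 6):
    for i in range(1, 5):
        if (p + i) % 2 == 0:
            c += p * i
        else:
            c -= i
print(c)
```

p=3,i=1: even sum, c = 0+3 = 3
p=3,i=2: odd sum, c = 3-2 = 1
p=3,i=3: even sum, c = 1+9 = 10
p=3,i=4: odd sum, c = 10-4 = 6
p=4,i=1: odd sum, c = 6-1 = 5
p=4,i=2: even sum, c = 5+8 = 13
p=4,i=3: odd sum, c = 13-3 = 10
p=4,i=4: even sum, c = 10+16 = 26
p=5,i=1: even sum, c = 26+5 = 31
p=5,i=2: odd sum, c = 31-2 = 29
p=5,i=3: even sum, c = 29+15 = 44
p=5,i=4: odd sum, c = 44-4 = 40

40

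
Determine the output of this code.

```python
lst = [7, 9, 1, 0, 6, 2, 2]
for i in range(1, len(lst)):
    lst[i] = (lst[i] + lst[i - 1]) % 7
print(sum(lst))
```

27

i=1: lst[1] = (9+7)%7 = 2 → [7, 2, 1, 0, 6, 2, 2]
i=2: lst[2] = (1+2)%7 = 3 → [7, 2, 3, 0, 6, 2, 2]
i=3: lst[3] = (0+3)%7 = 3 → [7, 2, 3, 3, 6, 2, 2]
i=4: lst[4] = (6+3)%7 = 2 → [7, 2, 3, 3, 2, 2, 2]
i=5: lst[5] = (2+2)%7 = 4 → [7, 2, 3, 3, 2, 4, 2]
i=6: lst[6] = (2+4)%7 = 6 → [7, 2, 3, 3, 2, 4, 6]
sum = 27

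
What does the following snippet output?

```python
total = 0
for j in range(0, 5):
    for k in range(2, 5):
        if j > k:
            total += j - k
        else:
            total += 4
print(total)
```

52

j=0,k=2: not 0>2, total = 0+4 = 4
j=0,k=3: not 0>3, total = 4+4 = 8
j=0,k=4: not 0>4, total = 8+4 = 12
j=1,k=2: not 1>2, total = 12+4 = 16
j=1,k=3: not 1>3, total = 16+4 = 20
j=1,k=4: not 1>4, total = 20+4 = 24
j=2,k=2: not 2>2, total = 24+4 = 28
j=2,k=3: not 2>3, total = 28+4 = 32
j=2,k=4: not 2>4, total = 32+4 = 36
j=3,k=2: 3>2, total = 36+1 = 37
j=3,k=3: not 3>3, total = 37+4 = 41
j=3,k=4: not 3>4, total = 41+4 = 45
j=4,k=2: 4>2, total = 45+2 = 47
j=4,k=3: 4>3, total = 47+1 = 48
j=4,k=4: not 4>4, total = 48+4 = 52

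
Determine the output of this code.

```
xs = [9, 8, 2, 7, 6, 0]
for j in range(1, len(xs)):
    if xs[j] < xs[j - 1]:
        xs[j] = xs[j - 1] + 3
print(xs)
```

j=1: 8<9, xs[1] = 9+3 = 12 → [9, 12, 2, 7, 6, 0]
j=2: 2<12, xs[2] = 12+3 = 15 → [9, 12, 15, 7, 6, 0]
j=3: 7<15, xs[3] = 15+3 = 18 → [9, 12, 15, 18, 6, 0]
j=4: 6<18, xs[4] = 18+3 = 21 → [9, 12, 15, 18, 21, 0]
j=5: 0<21, xs[5] = 21+3 = 24 → [9, 12, 15, 18, 21, 24]

[9, 12, 15, 18, 21, 24]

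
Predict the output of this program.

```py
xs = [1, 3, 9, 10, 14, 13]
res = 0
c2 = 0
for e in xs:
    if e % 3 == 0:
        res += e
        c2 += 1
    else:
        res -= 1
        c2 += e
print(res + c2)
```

e=1: not %3==0, res = 0-1 = -1; c2=1
e=3: %3==0, res = (-1)+3 = 2; c2=2
e=9: %3==0, res = 2+9 = 11; c2=3
e=10: not %3==0, res = 11-1 = 10; c2=13
e=14: not %3==0, res = 10-1 = 9; c2=27
e=13: not %3==0, res = 9-1 = 8; c2=40
res+c2 = 8+40 = 48

48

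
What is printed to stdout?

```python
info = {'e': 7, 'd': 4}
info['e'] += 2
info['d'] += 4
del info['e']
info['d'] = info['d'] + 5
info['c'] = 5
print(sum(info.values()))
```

18

info['e'] = 7+2 = 9 → {'e': 9, 'd': 4}
info['d'] = 4+4 = 8 → {'e': 9, 'd': 8}
del 'e' → {'d': 8}
info['d'] = info['d']+5 = 13 → {'d': 13}
info['c'] = 5 → {'d': 13, 'c': 5}
sum of values = 18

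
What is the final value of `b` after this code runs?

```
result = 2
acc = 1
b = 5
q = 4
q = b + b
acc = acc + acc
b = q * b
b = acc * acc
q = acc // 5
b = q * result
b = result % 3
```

q = 5+5 = 10
acc = 1+1 = 2
b = 10*5 = 50
b = 2*2 = 4
q = 2//5 = 0
b = 0*2 = 0
b = 2%3 = 2

2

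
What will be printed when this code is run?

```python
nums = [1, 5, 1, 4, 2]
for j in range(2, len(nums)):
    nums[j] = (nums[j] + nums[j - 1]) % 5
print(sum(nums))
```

j=2: nums[2] = (1+5)%5 = 1 → [1, 5, 1, 4, 2]
j=3: nums[3] = (4+1)%5 = 0 → [1, 5, 1, 0, 2]
j=4: nums[4] = (2+0)%5 = 2 → [1, 5, 1, 0, 2]
sum = 9

9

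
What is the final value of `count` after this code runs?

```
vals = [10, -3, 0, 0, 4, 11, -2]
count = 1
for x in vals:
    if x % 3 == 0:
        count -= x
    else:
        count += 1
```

x=10: not %3==0, count = 1+1 = 2
x=-3: %3==0, count = 2-(-3) = 5
x=0: %3==0, count = 5-0 = 5
x=0: %3==0, count = 5-0 = 5
x=4: not %3==0, count = 5+1 = 6
x=11: not %3==0, count = 6+1 = 7
x=-2: not %3==0, count = 7+1 = 8

8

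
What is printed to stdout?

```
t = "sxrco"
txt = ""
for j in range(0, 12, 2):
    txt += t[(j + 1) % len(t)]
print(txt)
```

j=0: add t[1]='x' → 'x'
j=2: add t[3]='c' → 'xc'
j=4: add t[0]='s' → 'xcs'
j=6: add t[2]='r' → 'xcsr'
j=8: add t[4]='o' → 'xcsro'
j=10: add t[1]='x' → 'xcsrox'

xcsrox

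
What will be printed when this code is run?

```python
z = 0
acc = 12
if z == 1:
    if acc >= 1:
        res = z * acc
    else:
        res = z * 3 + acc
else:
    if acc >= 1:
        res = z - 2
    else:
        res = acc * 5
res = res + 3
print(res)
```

z=0, acc=12
z == 1 is False; acc >= 1 is True
→ res = z - 2 = -2
res = (-2)+3 = 1

1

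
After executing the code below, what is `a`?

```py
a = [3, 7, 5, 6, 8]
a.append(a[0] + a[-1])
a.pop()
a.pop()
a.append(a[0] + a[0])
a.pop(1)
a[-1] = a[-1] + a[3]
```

[3, 5, 6, 12]

append a[0]+a[-1] = 3+8 = 11 → [3, 7, 5, 6, 8, 11]
pop() removes 11 → [3, 7, 5, 6, 8]
pop() removes 8 → [3, 7, 5, 6]
append a[0]+a[0] = 3+3 = 6 → [3, 7, 5, 6, 6]
pop(1) removes 7 → [3, 5, 6, 6]
a[-1] = a[-1]+a[3] = 6+6 = 12 → [3, 5, 6, 12]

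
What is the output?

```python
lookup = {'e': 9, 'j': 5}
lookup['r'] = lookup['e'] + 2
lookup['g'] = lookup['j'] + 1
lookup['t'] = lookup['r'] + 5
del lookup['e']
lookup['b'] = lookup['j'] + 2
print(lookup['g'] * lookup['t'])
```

96

lookup['r'] = lookup['e']+2 = 11 → {'e': 9, 'j': 5, 'r': 11}
lookup['g'] = lookup['j']+1 = 6 → {'e': 9, 'j': 5, 'r': 11, 'g': 6}
lookup['t'] = lookup['r']+5 = 16 → {'e': 9, 'j': 5, 'r': 11, 'g': 6, 't': 16}
del 'e' → {'j': 5, 'r': 11, 'g': 6, 't': 16}
lookup['b'] = lookup['j']+2 = 7 → {'j': 5, 'r': 11, 'g': 6, 't': 16, 'b': 7}
lookup['g']*lookup['t'] = 6*16 = 96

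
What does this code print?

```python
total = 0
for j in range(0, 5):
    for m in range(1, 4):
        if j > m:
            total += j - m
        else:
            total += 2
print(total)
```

j=0,m=1: not 0>1, total = 0+2 = 2
j=0,m=2: not 0>2, total = 2+2 = 4
j=0,m=3: not 0>3, total = 4+2 = 6
j=1,m=1: not 1>1, total = 6+2 = 8
j=1,m=2: not 1>2, total = 8+2 = 10
j=1,m=3: not 1>3, total = 10+2 = 12
j=2,m=1: 2>1, total = 12+1 = 13
j=2,m=2: not 2>2, total = 13+2 = 15
j=2,m=3: not 2>3, total = 15+2 = 17
j=3,m=1: 3>1, total = 17+2 = 19
j=3,m=2: 3>2, total = 19+1 = 20
j=3,m=3: not 3>3, total = 20+2 = 22
j=4,m=1: 4>1, total = 22+3 = 25
j=4,m=2: 4>2, total = 25+2 = 27
j=4,m=3: 4>3, total = 27+1 = 28

28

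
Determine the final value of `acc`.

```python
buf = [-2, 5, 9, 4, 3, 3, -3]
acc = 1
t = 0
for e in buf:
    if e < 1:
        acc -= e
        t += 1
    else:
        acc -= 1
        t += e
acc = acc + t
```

27

e=-2: <1, acc = 1-(-2) = 3; t=1
e=5: not <1, acc = 3-1 = 2; t=6
e=9: not <1, acc = 2-1 = 1; t=15
e=4: not <1, acc = 1-1 = 0; t=19
e=3: not <1, acc = 0-1 = -1; t=22
e=3: not <1, acc = (-1)-1 = -2; t=25
e=-3: <1, acc = (-2)-(-3) = 1; t=26
acc+t = 1+26 = 27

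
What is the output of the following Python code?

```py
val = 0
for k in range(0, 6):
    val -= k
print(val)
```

-15

k=0: val = 0-0 = 0
k=1: val = 0-1 = -1
k=2: val = (-1)-2 = -3
k=3: val = (-3)-3 = -6
k=4: val = (-6)-4 = -10
k=5: val = (-10)-5 = -15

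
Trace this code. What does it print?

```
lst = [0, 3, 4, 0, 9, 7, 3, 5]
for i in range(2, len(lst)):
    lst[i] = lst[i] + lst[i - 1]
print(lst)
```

i=2: lst[2] = 4+3 = 7 → [0, 3, 7, 0, 9, 7, 3, 5]
i=3: lst[3] = 0+7 = 7 → [0, 3, 7, 7, 9, 7, 3, 5]
i=4: lst[4] = 9+7 = 16 → [0, 3, 7, 7, 16, 7, 3, 5]
i=5: lst[5] = 7+16 = 23 → [0, 3, 7, 7, 16, 23, 3, 5]
i=6: lst[6] = 3+23 = 26 → [0, 3, 7, 7, 16, 23, 26, 5]
i=7: lst[7] = 5+26 = 31 → [0, 3, 7, 7, 16, 23, 26, 31]

[0, 3, 7, 7, 16, 23, 26, 31]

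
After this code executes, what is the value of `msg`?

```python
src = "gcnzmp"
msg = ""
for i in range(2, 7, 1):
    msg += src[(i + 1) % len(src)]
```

'zmpgc'

i=2: add src[3]='z' → 'z'
i=3: add src[4]='m' → 'zm'
i=4: add src[5]='p' → 'zmp'
i=5: add src[0]='g' → 'zmpg'
i=6: add src[1]='c' → 'zmpgc'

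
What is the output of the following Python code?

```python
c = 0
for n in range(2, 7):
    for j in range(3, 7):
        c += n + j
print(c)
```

n=2,j=3: c = 0+5 = 5
n=2,j=4: c = 5+6 = 11
n=2,j=5: c = 11+7 = 18
n=2,j=6: c = 18+8 = 26
n=3,j=3: c = 26+6 = 32
n=3,j=4: c = 32+7 = 39
n=3,j=5: c = 39+8 = 47
n=3,j=6: c = 47+9 = 56
n=4,j=3: c = 56+7 = 63
n=4,j=4: c = 63+8 = 71
n=4,j=5: c = 71+9 = 80
n=4,j=6: c = 80+10 = 90
n=5,j=3: c = 90+8 = 98
n=5,j=4: c = 98+9 = 107
n=5,j=5: c = 107+10 = 117
n=5,j=6: c = 117+11 = 128
n=6,j=3: c = 128+9 = 137
n=6,j=4: c = 137+10 = 147
n=6,j=5: c = 147+11 = 158
n=6,j=6: c = 158+12 = 170

170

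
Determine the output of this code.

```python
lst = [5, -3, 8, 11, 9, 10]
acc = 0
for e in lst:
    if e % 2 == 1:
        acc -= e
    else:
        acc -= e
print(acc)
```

e=5: odd, acc = 0-5 = -5
e=-3: odd, acc = (-5)-(-3) = -2
e=8: not odd, acc = (-2)-8 = -10
e=11: odd, acc = (-10)-11 = -21
e=9: odd, acc = (-21)-9 = -30
e=10: not odd, acc = (-30)-10 = -40

-40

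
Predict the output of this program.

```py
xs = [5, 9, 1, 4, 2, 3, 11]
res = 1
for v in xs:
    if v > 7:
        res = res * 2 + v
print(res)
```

v=5: not >7
v=9: >7, res = 1*2+9 = 11
v=1: not >7
v=4: not >7
v=2: not >7
v=3: not >7
v=11: >7, res = 11*2+11 = 33

33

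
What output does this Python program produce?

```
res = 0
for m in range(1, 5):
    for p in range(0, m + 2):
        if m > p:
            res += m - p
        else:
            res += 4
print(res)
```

m=1,p=0: 1>0, res = 0+1 = 1
m=1,p=1: not 1>1, res = 1+4 = 5
m=1,p=2: not 1>2, res = 5+4 = 9
m=2,p=0: 2>0, res = 9+2 = 11
m=2,p=1: 2>1, res = 11+1 = 12
m=2,p=2: not 2>2, res = 12+4 = 16
m=2,p=3: not 2>3, res = 16+4 = 20
m=3,p=0: 3>0, res = 20+3 = 23
m=3,p=1: 3>1, res = 23+2 = 25
m=3,p=2: 3>2, res = 25+1 = 26
m=3,p=3: not 3>3, res = 26+4 = 30
m=3,p=4: not 3>4, res = 30+4 = 34
m=4,p=0: 4>0, res = 34+4 = 38
m=4,p=1: 4>1, res = 38+3 = 41
m=4,p=2: 4>2, res = 41+2 = 43
m=4,p=3: 4>3, res = 43+1 = 44
m=4,p=4: not 4>4, res = 44+4 = 48
m=4,p=5: not 4>5, res = 48+4 = 52

52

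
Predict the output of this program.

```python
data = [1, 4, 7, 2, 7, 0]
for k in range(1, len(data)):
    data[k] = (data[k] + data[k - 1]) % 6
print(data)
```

k=1: data[1] = (4+1)%6 = 5 → [1, 5, 7, 2, 7, 0]
k=2: data[2] = (7+5)%6 = 0 → [1, 5, 0, 2, 7, 0]
k=3: data[3] = (2+0)%6 = 2 → [1, 5, 0, 2, 7, 0]
k=4: data[4] = (7+2)%6 = 3 → [1, 5, 0, 2, 3, 0]
k=5: data[5] = (0+3)%6 = 3 → [1, 5, 0, 2, 3, 3]

[1, 5, 0, 2, 3, 3]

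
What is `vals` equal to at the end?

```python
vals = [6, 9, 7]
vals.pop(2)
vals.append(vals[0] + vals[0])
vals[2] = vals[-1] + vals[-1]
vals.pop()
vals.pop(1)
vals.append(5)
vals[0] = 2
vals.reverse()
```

pop(2) removes 7 → [6, 9]
append vals[0]+vals[0] = 6+6 = 12 → [6, 9, 12]
vals[2] = vals[-1]+vals[-1] = 12+12 = 24 → [6, 9, 24]
pop() removes 24 → [6, 9]
pop(1) removes 9 → [6]
append 5 → [6, 5]
vals[0] = 2 → [2, 5]
reverse → [5, 2]

[5, 2]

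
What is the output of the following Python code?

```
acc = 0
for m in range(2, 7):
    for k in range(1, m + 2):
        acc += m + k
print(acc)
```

m=2,k=1: acc = 0+3 = 3
m=2,k=2: acc = 3+4 = 7
m=2,k=3: acc = 7+5 = 12
m=3,k=1: acc = 12+4 = 16
m=3,k=2: acc = 16+5 = 21
m=3,k=3: acc = 21+6 = 27
m=3,k=4: acc = 27+7 = 34
m=4,k=1: acc = 34+5 = 39
m=4,k=2: acc = 39+6 = 45
m=4,k=3: acc = 45+7 = 52
m=4,k=4: acc = 52+8 = 60
m=4,k=5: acc = 60+9 = 69
m=5,k=1: acc = 69+6 = 75
m=5,k=2: acc = 75+7 = 82
m=5,k=3: acc = 82+8 = 90
m=5,k=4: acc = 90+9 = 99
m=5,k=5: acc = 99+10 = 109
m=5,k=6: acc = 109+11 = 120
m=6,k=1: acc = 120+7 = 127
m=6,k=2: acc = 127+8 = 135
m=6,k=3: acc = 135+9 = 144
m=6,k=4: acc = 144+10 = 154
m=6,k=5: acc = 154+11 = 165
m=6,k=6: acc = 165+12 = 177
m=6,k=7: acc = 177+13 = 190

190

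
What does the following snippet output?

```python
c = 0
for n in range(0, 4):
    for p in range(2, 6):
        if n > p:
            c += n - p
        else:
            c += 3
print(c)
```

n=0,p=2: not 0>2, c = 0+3 = 3
n=0,p=3: not 0>3, c = 3+3 = 6
n=0,p=4: not 0>4, c = 6+3 = 9
n=0,p=5: not 0>5, c = 9+3 = 12
n=1,p=2: not 1>2, c = 12+3 = 15
n=1,p=3: not 1>3, c = 15+3 = 18
n=1,p=4: not 1>4, c = 18+3 = 21
n=1,p=5: not 1>5, c = 21+3 = 24
n=2,p=2: not 2>2, c = 24+3 = 27
n=2,p=3: not 2>3, c = 27+3 = 30
n=2,p=4: not 2>4, c = 30+3 = 33
n=2,p=5: not 2>5, c = 33+3 = 36
n=3,p=2: 3>2, c = 36+1 = 37
n=3,p=3: not 3>3, c = 37+3 = 40
n=3,p=4: not 3>4, c = 40+3 = 43
n=3,p=5: not 3>5, c = 43+3 = 46

46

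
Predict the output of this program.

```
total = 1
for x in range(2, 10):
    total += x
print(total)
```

x=2: total = 1+2 = 3
x=3: total = 3+3 = 6
x=4: total = 6+4 = 10
x=5: total = 10+5 = 15
x=6: total = 15+6 = 21
x=7: total = 21+7 = 28
x=8: total = 28+8 = 36
x=9: total = 36+9 = 45

45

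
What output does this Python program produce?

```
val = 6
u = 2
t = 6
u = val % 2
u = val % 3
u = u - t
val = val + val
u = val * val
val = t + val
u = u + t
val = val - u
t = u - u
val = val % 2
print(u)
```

u = 6%2 = 0
u = 6%3 = 0
u = 0-6 = -6
val = 6+6 = 12
u = 12*12 = 144
val = 6+12 = 18
u = 144+6 = 150
val = 18-150 = -132
t = 150-150 = 0
val = (-132)%2 = 0

150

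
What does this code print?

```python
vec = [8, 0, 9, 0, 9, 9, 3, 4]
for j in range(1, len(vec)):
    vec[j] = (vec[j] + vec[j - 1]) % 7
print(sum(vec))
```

j=1: vec[1] = (0+8)%7 = 1 → [8, 1, 9, 0, 9, 9, 3, 4]
j=2: vec[2] = (9+1)%7 = 3 → [8, 1, 3, 0, 9, 9, 3, 4]
j=3: vec[3] = (0+3)%7 = 3 → [8, 1, 3, 3, 9, 9, 3, 4]
j=4: vec[4] = (9+3)%7 = 5 → [8, 1, 3, 3, 5, 9, 3, 4]
j=5: vec[5] = (9+5)%7 = 0 → [8, 1, 3, 3, 5, 0, 3, 4]
j=6: vec[6] = (3+0)%7 = 3 → [8, 1, 3, 3, 5, 0, 3, 4]
j=7: vec[7] = (4+3)%7 = 0 → [8, 1, 3, 3, 5, 0, 3, 0]
sum = 23

23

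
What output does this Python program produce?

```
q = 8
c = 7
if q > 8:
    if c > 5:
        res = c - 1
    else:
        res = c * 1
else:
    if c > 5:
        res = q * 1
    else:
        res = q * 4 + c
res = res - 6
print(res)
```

q=8, c=7
q > 8 is False; c > 5 is True
→ res = q * 1 = 8
res = 8-6 = 2

2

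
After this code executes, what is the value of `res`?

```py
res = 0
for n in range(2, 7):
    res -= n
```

n=2: res = 0-2 = -2
n=3: res = (-2)-3 = -5
n=4: res = (-5)-4 = -9
n=5: res = (-9)-5 = -14
n=6: res = (-14)-6 = -20

-20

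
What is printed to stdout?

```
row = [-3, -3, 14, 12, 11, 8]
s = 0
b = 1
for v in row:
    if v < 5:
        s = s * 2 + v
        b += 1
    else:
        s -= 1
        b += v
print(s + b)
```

v=-3: <5, s = 0*2+(-3) = -3; b=2
v=-3: <5, s = (-3)*2+(-3) = -9; b=3
v=14: not <5, s = (-9)-1 = -10; b=17
v=12: not <5, s = (-10)-1 = -11; b=29
v=11: not <5, s = (-11)-1 = -12; b=40
v=8: not <5, s = (-12)-1 = -13; b=48
s+b = (-13)+48 = 35

35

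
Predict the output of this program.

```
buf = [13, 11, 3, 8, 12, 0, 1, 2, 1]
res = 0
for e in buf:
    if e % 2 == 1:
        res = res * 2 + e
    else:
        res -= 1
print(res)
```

297

e=13: odd, res = 0*2+13 = 13
e=11: odd, res = 13*2+11 = 37
e=3: odd, res = 37*2+3 = 77
e=8: not odd, res = 77-1 = 76
e=12: not odd, res = 76-1 = 75
e=0: not odd, res = 75-1 = 74
e=1: odd, res = 74*2+1 = 149
e=2: not odd, res = 149-1 = 148
e=1: odd, res = 148*2+1 = 297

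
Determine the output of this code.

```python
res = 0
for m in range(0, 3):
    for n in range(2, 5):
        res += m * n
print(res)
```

27

m=0,n=2: res = 0+0 = 0
m=0,n=3: res = 0+0 = 0
m=0,n=4: res = 0+0 = 0
m=1,n=2: res = 0+2 = 2
m=1,n=3: res = 2+3 = 5
m=1,n=4: res = 5+4 = 9
m=2,n=2: res = 9+4 = 13
m=2,n=3: res = 13+6 = 19
m=2,n=4: res = 19+8 = 27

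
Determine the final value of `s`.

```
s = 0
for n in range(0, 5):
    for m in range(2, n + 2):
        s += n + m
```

n=1,m=2: s = 0+3 = 3
n=2,m=2: s = 3+4 = 7
n=2,m=3: s = 7+5 = 12
n=3,m=2: s = 12+5 = 17
n=3,m=3: s = 17+6 = 23
n=3,m=4: s = 23+7 = 30
n=4,m=2: s = 30+6 = 36
n=4,m=3: s = 36+7 = 43
n=4,m=4: s = 43+8 = 51
n=4,m=5: s = 51+9 = 60

60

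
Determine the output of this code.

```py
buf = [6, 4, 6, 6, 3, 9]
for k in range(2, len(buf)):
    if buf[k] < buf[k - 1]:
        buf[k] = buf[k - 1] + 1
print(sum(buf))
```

k=2: 6>=4, unchanged → [6, 4, 6, 6, 3, 9]
k=3: 6>=6, unchanged → [6, 4, 6, 6, 3, 9]
k=4: 3<6, buf[4] = 6+1 = 7 → [6, 4, 6, 6, 7, 9]
k=5: 9>=7, unchanged → [6, 4, 6, 6, 7, 9]
sum = 38

38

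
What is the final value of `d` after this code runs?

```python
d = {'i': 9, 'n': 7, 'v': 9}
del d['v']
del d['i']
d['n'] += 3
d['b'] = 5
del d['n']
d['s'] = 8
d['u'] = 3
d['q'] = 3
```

{'b': 5, 's': 8, 'u': 3, 'q': 3}

del 'v' → {'i': 9, 'n': 7}
del 'i' → {'n': 7}
d['n'] = 7+3 = 10 → {'n': 10}
d['b'] = 5 → {'n': 10, 'b': 5}
del 'n' → {'b': 5}
d['s'] = 8 → {'b': 5, 's': 8}
d['u'] = 3 → {'b': 5, 's': 8, 'u': 3}
d['q'] = 3 → {'b': 5, 's': 8, 'u': 3, 'q': 3}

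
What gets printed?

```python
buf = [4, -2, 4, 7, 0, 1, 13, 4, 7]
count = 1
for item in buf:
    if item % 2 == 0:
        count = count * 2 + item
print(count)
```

item=4: even, count = 1*2+4 = 6
item=-2: even, count = 6*2+(-2) = 10
item=4: even, count = 10*2+4 = 24
item=7: not even
item=0: even, count = 24*2+0 = 48
item=1: not even
item=13: not even
item=4: even, count = 48*2+4 = 100
item=7: not even

100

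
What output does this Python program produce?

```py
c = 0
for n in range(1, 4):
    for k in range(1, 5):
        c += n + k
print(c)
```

54

n=1,k=1: c = 0+2 = 2
n=1,k=2: c = 2+3 = 5
n=1,k=3: c = 5+4 = 9
n=1,k=4: c = 9+5 = 14
n=2,k=1: c = 14+3 = 17
n=2,k=2: c = 17+4 = 21
n=2,k=3: c = 21+5 = 26
n=2,k=4: c = 26+6 = 32
n=3,k=1: c = 32+4 = 36
n=3,k=2: c = 36+5 = 41
n=3,k=3: c = 41+6 = 47
n=3,k=4: c = 47+7 = 54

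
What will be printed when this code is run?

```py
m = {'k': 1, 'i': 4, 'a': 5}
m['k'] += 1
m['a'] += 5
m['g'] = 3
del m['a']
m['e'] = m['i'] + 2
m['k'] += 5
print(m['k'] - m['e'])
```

1

m['k'] = 1+1 = 2 → {'k': 2, 'i': 4, 'a': 5}
m['a'] = 5+5 = 10 → {'k': 2, 'i': 4, 'a': 10}
m['g'] = 3 → {'k': 2, 'i': 4, 'a': 10, 'g': 3}
del 'a' → {'k': 2, 'i': 4, 'g': 3}
m['e'] = m['i']+2 = 6 → {'k': 2, 'i': 4, 'g': 3, 'e': 6}
m['k'] = 2+5 = 7 → {'k': 7, 'i': 4, 'g': 3, 'e': 6}
m['k']-m['e'] = 7-6 = 1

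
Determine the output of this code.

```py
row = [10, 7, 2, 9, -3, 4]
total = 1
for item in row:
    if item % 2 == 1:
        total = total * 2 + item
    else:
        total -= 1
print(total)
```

38

item=10: not odd, total = 1-1 = 0
item=7: odd, total = 0*2+7 = 7
item=2: not odd, total = 7-1 = 6
item=9: odd, total = 6*2+9 = 21
item=-3: odd, total = 21*2+(-3) = 39
item=4: not odd, total = 39-1 = 38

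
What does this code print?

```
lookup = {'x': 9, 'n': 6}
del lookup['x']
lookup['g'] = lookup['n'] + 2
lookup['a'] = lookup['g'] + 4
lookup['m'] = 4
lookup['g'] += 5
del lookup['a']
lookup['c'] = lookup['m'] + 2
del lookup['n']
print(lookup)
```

del 'x' → {'n': 6}
lookup['g'] = lookup['n']+2 = 8 → {'n': 6, 'g': 8}
lookup['a'] = lookup['g']+4 = 12 → {'n': 6, 'g': 8, 'a': 12}
lookup['m'] = 4 → {'n': 6, 'g': 8, 'a': 12, 'm': 4}
lookup['g'] = 8+5 = 13 → {'n': 6, 'g': 13, 'a': 12, 'm': 4}
del 'a' → {'n': 6, 'g': 13, 'm': 4}
lookup['c'] = lookup['m']+2 = 6 → {'n': 6, 'g': 13, 'm': 4, 'c': 6}
del 'n' → {'g': 13, 'm': 4, 'c': 6}

{'g': 13, 'm': 4, 'c': 6}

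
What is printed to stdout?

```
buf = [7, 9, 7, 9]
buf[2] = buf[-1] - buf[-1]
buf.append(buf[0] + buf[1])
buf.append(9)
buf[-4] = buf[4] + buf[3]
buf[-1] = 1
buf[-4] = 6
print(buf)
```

[7, 9, 6, 9, 16, 1]

buf[2] = buf[-1]-buf[-1] = 9-9 = 0 → [7, 9, 0, 9]
append buf[0]+buf[1] = 7+9 = 16 → [7, 9, 0, 9, 16]
append 9 → [7, 9, 0, 9, 16, 9]
buf[-4] = buf[4]+buf[3] = 16+9 = 25 → [7, 9, 25, 9, 16, 9]
buf[-1] = 1 → [7, 9, 25, 9, 16, 1]
buf[-4] = 6 → [7, 9, 6, 9, 16, 1]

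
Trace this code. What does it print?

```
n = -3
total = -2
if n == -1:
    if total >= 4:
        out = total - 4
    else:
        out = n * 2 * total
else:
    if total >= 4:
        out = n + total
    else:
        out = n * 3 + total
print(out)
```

-11

n=-3, total=-2
n == -1 is False; total >= 4 is False
→ out = n * 3 + total = -11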